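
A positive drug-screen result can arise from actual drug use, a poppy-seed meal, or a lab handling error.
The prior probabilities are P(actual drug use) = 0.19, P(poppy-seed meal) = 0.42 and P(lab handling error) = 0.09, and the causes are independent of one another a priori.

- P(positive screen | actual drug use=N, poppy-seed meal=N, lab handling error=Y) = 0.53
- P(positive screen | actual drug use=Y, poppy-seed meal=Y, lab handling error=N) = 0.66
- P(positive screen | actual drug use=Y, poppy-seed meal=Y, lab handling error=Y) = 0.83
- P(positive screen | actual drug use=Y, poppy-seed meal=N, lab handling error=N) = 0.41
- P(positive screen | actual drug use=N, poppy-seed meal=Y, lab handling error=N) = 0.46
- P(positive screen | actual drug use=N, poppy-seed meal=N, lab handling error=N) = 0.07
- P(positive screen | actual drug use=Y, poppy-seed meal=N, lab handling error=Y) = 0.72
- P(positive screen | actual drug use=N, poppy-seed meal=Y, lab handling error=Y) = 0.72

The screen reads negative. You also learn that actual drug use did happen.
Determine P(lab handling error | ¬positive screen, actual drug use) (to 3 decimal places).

Enumerate the 4 (poppy-seed meal, lab handling error) configurations and weight by the priors:
  P(¬positive screen | actual drug use) = 0.59·0.58·0.91 + 0.28·0.58·0.09 + 0.34·0.42·0.91 + 0.17·0.42·0.09
        = 0.311402 + 0.014616 + 0.129948 + 0.006426 = 0.462392
Configurations with lab handling error contribute 0.021042, so
  P(lab handling error | ¬positive screen, actual drug use) = 0.021042 / 0.462392 ≈ 0.046

P(lab handling error | ¬positive screen, actual drug use) ≈ 0.046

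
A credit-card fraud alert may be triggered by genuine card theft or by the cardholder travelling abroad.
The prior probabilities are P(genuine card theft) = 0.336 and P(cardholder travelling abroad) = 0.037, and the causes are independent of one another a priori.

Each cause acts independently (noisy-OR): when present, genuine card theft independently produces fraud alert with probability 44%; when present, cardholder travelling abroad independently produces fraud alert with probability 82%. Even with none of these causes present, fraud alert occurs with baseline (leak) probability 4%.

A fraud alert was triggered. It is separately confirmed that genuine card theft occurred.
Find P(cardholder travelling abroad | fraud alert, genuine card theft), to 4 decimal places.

P(cardholder travelling abroad | fraud alert, genuine card theft) ≈ 0.0698

Under noisy-OR, P(fraud alert | causes) = 1 − (1−0.04)·∏(1−qᵢ) over the active causes.
P(fraud alert | genuine card theft) = 0.4624*0.963 + 0.903232*0.037 = 0.445291 + 0.033420 = 0.478711
The cardholder travelling abroad-present share is 0.903232*0.037 = 0.033420.
Hence the posterior is 0.033420/0.478711 ≈ 0.0698.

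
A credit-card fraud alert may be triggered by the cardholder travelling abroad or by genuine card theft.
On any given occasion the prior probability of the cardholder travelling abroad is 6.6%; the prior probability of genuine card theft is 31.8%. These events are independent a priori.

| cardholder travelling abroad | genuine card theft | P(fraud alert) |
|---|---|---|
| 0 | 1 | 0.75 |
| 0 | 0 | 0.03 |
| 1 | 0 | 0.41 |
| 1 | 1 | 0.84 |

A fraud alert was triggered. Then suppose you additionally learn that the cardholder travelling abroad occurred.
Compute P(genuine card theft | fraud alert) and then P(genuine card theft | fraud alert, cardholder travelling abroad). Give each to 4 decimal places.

P(genuine card theft | fraud alert) ≈ 0.8649; P(genuine card theft | fraud alert, cardholder travelling abroad) ≈ 0.4886

Enumerate the 4 (cardholder travelling abroad, genuine card theft) configurations and weight by the priors:
  P(fraud alert) = 0.03×0.934×0.682 + 0.75×0.934×0.318 + 0.41×0.066×0.682 + 0.84×0.066×0.318
        = 0.019110 + 0.222759 + 0.018455 + 0.017630 = 0.277954
The terms with genuine card theft present sum to 0.240389, so
  P(genuine card theft | fraud alert) = 0.240389 / 0.277954 ≈ 0.8649

Now condition on the additional information:
P(fraud alert | cardholder travelling abroad) = 0.41×0.682 + 0.84×0.318 = 0.279620 + 0.267120 = 0.546740
The genuine card theft-present share is 0.84×0.318 = 0.267120.
P(genuine card theft | fraud alert, cardholder travelling abroad) = 0.267120 / 0.546740 ≈ 0.4886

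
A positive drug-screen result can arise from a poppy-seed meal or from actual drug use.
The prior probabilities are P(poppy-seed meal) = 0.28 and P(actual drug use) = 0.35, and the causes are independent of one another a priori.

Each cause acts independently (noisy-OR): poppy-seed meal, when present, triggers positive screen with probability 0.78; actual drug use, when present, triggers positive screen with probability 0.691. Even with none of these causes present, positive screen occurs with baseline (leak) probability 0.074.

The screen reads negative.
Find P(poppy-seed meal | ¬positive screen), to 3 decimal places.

Under noisy-OR, P(positive screen | causes) = 1 − (1−0.074)·∏(1−qᵢ) over the active causes.
Numerator (weight on configurations with poppy-seed meal): 0.037077 + 0.006169 = 0.043246
Denominator P(¬positive screen): 0.926*0.72*0.65 + 0.286134*0.72*0.35 + 0.20372*0.28*0.65 + 0.062949*0.28*0.35 = 0.548720
Posterior = 0.043246 / 0.548720 ≈ 0.079

P(poppy-seed meal | ¬positive screen) ≈ 0.079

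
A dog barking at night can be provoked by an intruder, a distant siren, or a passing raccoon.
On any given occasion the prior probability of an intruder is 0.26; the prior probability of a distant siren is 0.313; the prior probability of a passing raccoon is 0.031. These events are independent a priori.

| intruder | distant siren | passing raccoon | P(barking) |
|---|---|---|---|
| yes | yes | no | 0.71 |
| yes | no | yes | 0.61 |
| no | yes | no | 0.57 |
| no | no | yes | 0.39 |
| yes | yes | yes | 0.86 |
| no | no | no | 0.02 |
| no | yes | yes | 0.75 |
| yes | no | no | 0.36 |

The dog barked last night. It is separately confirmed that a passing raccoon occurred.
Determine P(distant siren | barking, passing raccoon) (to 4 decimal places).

P(distant siren | barking, passing raccoon) ≈ 0.4423

P(barking | passing raccoon) = 0.39×0.74×0.687 + 0.75×0.74×0.313 + 0.61×0.26×0.687 + 0.86×0.26×0.313 = 0.198268 + 0.173715 + 0.108958 + 0.069987 = 0.550928
Of this, 0.243702 comes from 0.173715 + 0.069987 (the distant siren=true cases).
So P(distant siren | barking, passing raccoon) = 0.243702/0.550928 ≈ 0.4423.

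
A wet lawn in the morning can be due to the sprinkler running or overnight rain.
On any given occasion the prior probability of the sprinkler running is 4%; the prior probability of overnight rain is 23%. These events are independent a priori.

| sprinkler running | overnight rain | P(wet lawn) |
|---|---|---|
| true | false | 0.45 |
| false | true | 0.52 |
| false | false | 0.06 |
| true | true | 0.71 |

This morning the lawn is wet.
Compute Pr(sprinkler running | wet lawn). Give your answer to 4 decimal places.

Pr(sprinkler running | wet lawn) ≈ 0.1136

By total probability over the 4 (sprinkler running, overnight rain) configurations:
  P(wet lawn) = 0.06·0.96·0.77 + 0.52·0.96·0.23 + 0.45·0.04·0.77 + 0.71·0.04·0.23
        = 0.044352 + 0.114816 + 0.013860 + 0.006532 = 0.179560
Configurations with sprinkler running contribute 0.020392, so
  P(sprinkler running | wet lawn) = 0.020392 / 0.179560 ≈ 0.1136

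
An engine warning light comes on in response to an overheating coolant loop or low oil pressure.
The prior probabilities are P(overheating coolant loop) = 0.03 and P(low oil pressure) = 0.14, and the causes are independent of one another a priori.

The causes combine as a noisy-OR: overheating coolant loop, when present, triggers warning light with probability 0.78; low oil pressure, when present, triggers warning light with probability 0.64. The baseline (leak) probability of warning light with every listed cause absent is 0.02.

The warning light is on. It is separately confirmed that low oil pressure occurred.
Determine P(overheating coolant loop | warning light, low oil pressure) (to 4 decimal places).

Under noisy-OR, P(warning light | causes) = 1 − (1−0.02)·∏(1−qᵢ) over the active causes.
Sum P(warning light|·) weighted by the priors over both values of overheating coolant loop:
  P(warning light | low oil pressure) = 0.6472·0.97 + 0.922384·0.03
        = 0.627784 + 0.027672 = 0.655456
Configurations with overheating coolant loop contribute 0.027672, so
  P(overheating coolant loop | warning light, low oil pressure) = 0.027672 / 0.655456 ≈ 0.0422

P(overheating coolant loop | warning light, low oil pressure) ≈ 0.0422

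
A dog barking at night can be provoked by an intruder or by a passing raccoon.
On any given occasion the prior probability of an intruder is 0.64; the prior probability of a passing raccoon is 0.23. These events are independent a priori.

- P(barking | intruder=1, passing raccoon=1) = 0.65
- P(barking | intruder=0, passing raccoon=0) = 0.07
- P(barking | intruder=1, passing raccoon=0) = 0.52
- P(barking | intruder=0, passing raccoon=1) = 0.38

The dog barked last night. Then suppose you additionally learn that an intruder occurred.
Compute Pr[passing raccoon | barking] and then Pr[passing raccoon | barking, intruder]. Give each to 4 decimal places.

By total probability over the 4 (intruder, passing raccoon) configurations:
  P(barking) = 0.07*0.36*0.77 + 0.38*0.36*0.23 + 0.52*0.64*0.77 + 0.65*0.64*0.23
        = 0.019404 + 0.031464 + 0.256256 + 0.095680 = 0.402804
The terms with passing raccoon present sum to 0.127144, so
  P(passing raccoon | barking) = 0.127144 / 0.402804 ≈ 0.3156

Now condition on the additional information:
For the numerator, keep only passing raccoon=true terms: 0.65*0.23 = 0.149500
Denominator P(barking | intruder): 0.52*0.77 + 0.65*0.23 = 0.549900
Posterior = 0.149500 / 0.549900 ≈ 0.2719

Pr[passing raccoon | barking] ≈ 0.3156; Pr[passing raccoon | barking, intruder] ≈ 0.2719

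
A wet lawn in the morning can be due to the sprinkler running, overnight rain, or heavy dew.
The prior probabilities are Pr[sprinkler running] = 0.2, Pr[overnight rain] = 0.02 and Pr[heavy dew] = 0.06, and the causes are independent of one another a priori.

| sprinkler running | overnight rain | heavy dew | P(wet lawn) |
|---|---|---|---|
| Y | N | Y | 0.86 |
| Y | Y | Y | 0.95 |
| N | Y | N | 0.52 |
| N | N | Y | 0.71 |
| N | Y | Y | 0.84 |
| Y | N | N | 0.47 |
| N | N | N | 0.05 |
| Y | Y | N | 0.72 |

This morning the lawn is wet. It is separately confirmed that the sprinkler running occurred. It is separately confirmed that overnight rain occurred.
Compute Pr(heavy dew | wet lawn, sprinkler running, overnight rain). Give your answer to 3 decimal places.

Pr(heavy dew | wet lawn, sprinkler running, overnight rain) ≈ 0.078

Sum P(wet lawn|·) weighted by the priors over both values of heavy dew:
  P(wet lawn | sprinkler running, overnight rain) = 0.72*0.94 + 0.95*0.06
        = 0.676800 + 0.057000 = 0.733800
Keeping only the heavy dew-present terms gives 0.057000, so
  P(heavy dew | wet lawn, sprinkler running, overnight rain) = 0.057000 / 0.733800 ≈ 0.078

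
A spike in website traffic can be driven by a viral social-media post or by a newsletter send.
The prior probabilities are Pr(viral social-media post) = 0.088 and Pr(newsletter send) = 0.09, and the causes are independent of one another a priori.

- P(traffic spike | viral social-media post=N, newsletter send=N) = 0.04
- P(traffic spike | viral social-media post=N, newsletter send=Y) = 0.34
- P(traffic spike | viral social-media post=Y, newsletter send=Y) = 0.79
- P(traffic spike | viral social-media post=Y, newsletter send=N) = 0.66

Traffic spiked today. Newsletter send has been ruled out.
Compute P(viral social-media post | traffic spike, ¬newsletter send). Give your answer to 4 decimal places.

P(viral social-media post | traffic spike, ¬newsletter send) ≈ 0.6142

Sum P(traffic spike|·) weighted by the priors over both values of viral social-media post:
  P(traffic spike | ¬newsletter send) = 0.04·0.912 + 0.66·0.088
        = 0.036480 + 0.058080 = 0.094560
The terms with viral social-media post present sum to 0.058080, so
  P(viral social-media post | traffic spike, ¬newsletter send) = 0.058080 / 0.094560 ≈ 0.6142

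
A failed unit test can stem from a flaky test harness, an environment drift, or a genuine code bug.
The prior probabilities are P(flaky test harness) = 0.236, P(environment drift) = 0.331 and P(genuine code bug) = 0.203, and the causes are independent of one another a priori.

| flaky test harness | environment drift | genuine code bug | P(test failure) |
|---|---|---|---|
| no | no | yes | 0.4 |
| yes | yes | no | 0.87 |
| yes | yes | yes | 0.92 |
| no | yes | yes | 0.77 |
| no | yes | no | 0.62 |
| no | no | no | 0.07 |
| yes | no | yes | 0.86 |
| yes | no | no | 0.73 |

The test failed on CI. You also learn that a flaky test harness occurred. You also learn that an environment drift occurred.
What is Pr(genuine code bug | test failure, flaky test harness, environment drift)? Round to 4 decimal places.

Pr(genuine code bug | test failure, flaky test harness, environment drift) ≈ 0.2122

P(test failure | flaky test harness, environment drift) = 0.87·0.797 + 0.92·0.203 = 0.693390 + 0.186760 = 0.880150
Of this, 0.186760 comes from 0.92·0.203 (the genuine code bug=true cases).
So P(genuine code bug | test failure, flaky test harness, environment drift) = 0.186760/0.880150 ≈ 0.2122.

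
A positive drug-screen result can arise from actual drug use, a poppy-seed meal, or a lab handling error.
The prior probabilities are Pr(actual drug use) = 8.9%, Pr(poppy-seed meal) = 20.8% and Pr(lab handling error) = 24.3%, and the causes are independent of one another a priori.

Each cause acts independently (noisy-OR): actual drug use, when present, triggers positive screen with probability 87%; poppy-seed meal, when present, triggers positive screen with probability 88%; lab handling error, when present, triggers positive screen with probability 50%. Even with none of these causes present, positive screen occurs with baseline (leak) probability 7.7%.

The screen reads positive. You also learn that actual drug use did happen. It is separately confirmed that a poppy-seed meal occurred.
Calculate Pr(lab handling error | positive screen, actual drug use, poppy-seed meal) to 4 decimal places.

Under noisy-OR, P(positive screen | causes) = 1 − (1−0.077)·∏(1−qᵢ) over the active causes.
For the numerator, keep only lab handling error=true terms: 0.992801×0.243 = 0.241251
Denominator P(positive screen | actual drug use, poppy-seed meal): 0.985601×0.757 + 0.992801×0.243 = 0.987351
Posterior = 0.241251 / 0.987351 ≈ 0.2443

Pr(lab handling error | positive screen, actual drug use, poppy-seed meal) ≈ 0.2443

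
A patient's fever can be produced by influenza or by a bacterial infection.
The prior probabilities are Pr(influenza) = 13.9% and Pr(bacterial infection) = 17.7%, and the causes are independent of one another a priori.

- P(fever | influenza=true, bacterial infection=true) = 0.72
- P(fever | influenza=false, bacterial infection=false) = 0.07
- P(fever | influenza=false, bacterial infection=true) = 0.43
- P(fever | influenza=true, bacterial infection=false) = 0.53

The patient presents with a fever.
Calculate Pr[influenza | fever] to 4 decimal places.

Pr[influenza | fever] ≈ 0.4049

P(fever) = 0.07·0.861·0.823 + 0.43·0.861·0.177 + 0.53·0.139·0.823 + 0.72·0.139·0.177 = 0.049602 + 0.065531 + 0.060630 + 0.017714 = 0.193477
Of this, 0.078344 comes from 0.060630 + 0.017714 (the influenza=true cases).
P(influenza | fever) = 0.078344 / 0.193477 ≈ 0.4049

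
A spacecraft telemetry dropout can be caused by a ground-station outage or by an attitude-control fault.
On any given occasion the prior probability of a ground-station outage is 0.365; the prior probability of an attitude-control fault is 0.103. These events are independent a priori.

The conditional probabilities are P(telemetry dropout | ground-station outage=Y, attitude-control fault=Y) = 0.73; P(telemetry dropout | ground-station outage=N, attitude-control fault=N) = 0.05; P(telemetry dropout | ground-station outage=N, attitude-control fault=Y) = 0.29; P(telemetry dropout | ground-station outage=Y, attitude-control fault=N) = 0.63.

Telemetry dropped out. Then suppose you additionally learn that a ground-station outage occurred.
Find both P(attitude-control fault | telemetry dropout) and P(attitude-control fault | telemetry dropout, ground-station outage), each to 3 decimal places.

P(telemetry dropout) = 0.05·0.635·0.897 + 0.29·0.635·0.103 + 0.63·0.365·0.897 + 0.73·0.365·0.103 = 0.028480 + 0.018967 + 0.206265 + 0.027444 = 0.281156
Of this, 0.046411 comes from 0.018967 + 0.027444 (the attitude-control fault=true cases).
So P(attitude-control fault | telemetry dropout) = 0.046411/0.281156 ≈ 0.165.

Now condition on the additional information:
Enumerate both values of attitude-control fault and weight by the priors:
  P(telemetry dropout | ground-station outage) = 0.63·0.897 + 0.73·0.103
        = 0.565110 + 0.075190 = 0.640300
Configurations with attitude-control fault contribute 0.075190, so
  P(attitude-control fault | telemetry dropout, ground-station outage) = 0.075190 / 0.640300 ≈ 0.117
This is intercausal reasoning (explaining away): once ground-station outage accounts for the telemetry dropout, attitude-control fault becomes less likely.

P(attitude-control fault | telemetry dropout) ≈ 0.165; P(attitude-control fault | telemetry dropout, ground-station outage) ≈ 0.117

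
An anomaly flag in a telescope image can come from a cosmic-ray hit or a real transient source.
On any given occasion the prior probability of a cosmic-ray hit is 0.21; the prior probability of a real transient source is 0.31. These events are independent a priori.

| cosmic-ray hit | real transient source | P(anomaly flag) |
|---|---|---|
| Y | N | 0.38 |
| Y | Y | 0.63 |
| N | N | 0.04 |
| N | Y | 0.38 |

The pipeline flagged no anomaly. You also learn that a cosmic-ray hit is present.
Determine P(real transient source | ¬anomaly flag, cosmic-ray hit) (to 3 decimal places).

P(¬anomaly flag | cosmic-ray hit) = 0.62×0.69 + 0.37×0.31 = 0.427800 + 0.114700 = 0.542500
Restricting to configurations with real transient source present: 0.37×0.31 = 0.114700.
So P(real transient source | ¬anomaly flag, cosmic-ray hit) = 0.114700/0.542500 ≈ 0.211.

P(real transient source | ¬anomaly flag, cosmic-ray hit) ≈ 0.211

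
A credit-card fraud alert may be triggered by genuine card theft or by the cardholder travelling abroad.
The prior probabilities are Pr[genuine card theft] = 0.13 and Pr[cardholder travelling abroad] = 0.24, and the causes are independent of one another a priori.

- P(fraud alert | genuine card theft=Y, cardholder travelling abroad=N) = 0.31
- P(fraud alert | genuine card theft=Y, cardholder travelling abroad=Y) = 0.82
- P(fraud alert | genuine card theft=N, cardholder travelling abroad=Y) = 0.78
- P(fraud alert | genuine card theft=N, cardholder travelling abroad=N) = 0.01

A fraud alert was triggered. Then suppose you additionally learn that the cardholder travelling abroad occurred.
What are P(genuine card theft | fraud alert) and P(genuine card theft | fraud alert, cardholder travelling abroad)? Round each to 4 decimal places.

P(genuine card theft | fraud alert) ≈ 0.2491; P(genuine card theft | fraud alert, cardholder travelling abroad) ≈ 0.1358

Weight on genuine card theft=true, given the evidence: 0.030628 + 0.025584 = 0.056212
Denominator P(fraud alert): 0.01*0.87*0.76 + 0.78*0.87*0.24 + 0.31*0.13*0.76 + 0.82*0.13*0.24 = 0.225688
Posterior = 0.056212 / 0.225688 ≈ 0.2491

With the extra evidence:
P(fraud alert | cardholder travelling abroad) = 0.78×0.87 + 0.82×0.13 = 0.678600 + 0.106600 = 0.785200
The genuine card theft-present share is 0.82×0.13 = 0.106600.
Hence the posterior is 0.106600/0.785200 ≈ 0.1358.
This is intercausal reasoning (explaining away): once cardholder travelling abroad accounts for the fraud alert, genuine card theft becomes less likely.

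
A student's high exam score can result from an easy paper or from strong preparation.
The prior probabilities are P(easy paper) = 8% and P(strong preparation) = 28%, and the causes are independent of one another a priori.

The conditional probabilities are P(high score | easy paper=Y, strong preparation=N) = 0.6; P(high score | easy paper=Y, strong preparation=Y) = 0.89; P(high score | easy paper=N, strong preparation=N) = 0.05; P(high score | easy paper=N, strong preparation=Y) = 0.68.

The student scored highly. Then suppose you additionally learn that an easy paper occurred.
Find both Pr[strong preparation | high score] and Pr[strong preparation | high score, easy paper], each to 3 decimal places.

Pr[strong preparation | high score] ≈ 0.742; Pr[strong preparation | high score, easy paper] ≈ 0.366

P(high score) = 0.05*0.92*0.72 + 0.68*0.92*0.28 + 0.6*0.08*0.72 + 0.89*0.08*0.28 = 0.033120 + 0.175168 + 0.034560 + 0.019936 = 0.262784
The strong preparation-present share is 0.175168 + 0.019936 = 0.195104.
So P(strong preparation | high score) = 0.195104/0.262784 ≈ 0.742.

With the extra evidence:
By total probability over both values of strong preparation:
  P(high score | easy paper) = 0.6×0.72 + 0.89×0.28
        = 0.432000 + 0.249200 = 0.681200
The terms with strong preparation present sum to 0.249200, so
  P(strong preparation | high score, easy paper) = 0.249200 / 0.681200 ≈ 0.366
This is intercausal reasoning (explaining away): once easy paper accounts for the high score, strong preparation becomes less likely.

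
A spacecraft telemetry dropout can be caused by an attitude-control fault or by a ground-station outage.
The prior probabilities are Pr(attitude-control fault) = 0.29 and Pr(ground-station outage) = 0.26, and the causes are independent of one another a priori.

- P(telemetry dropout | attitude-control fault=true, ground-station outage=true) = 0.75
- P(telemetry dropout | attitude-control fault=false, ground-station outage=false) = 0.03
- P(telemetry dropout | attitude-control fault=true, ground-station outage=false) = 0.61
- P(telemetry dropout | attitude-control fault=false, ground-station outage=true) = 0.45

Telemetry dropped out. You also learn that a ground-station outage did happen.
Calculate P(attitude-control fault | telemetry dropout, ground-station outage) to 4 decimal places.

P(attitude-control fault | telemetry dropout, ground-station outage) ≈ 0.4050

Enumerate both values of attitude-control fault and weight by the priors:
  P(telemetry dropout | ground-station outage) = 0.45*0.71 + 0.75*0.29
        = 0.319500 + 0.217500 = 0.537000
Configurations with attitude-control fault contribute 0.217500, so
  P(attitude-control fault | telemetry dropout, ground-station outage) = 0.217500 / 0.537000 ≈ 0.4050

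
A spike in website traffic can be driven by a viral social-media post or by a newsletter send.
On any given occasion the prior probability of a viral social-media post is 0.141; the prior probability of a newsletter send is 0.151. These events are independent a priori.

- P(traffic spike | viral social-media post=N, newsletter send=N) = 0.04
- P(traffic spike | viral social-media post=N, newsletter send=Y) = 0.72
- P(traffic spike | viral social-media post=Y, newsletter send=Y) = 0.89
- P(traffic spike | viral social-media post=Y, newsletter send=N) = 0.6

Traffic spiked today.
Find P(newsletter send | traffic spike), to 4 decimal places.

P(newsletter send | traffic spike) ≈ 0.5266

P(traffic spike) = 0.04×0.859×0.849 + 0.72×0.859×0.151 + 0.6×0.141×0.849 + 0.89×0.141×0.151 = 0.029172 + 0.093390 + 0.071825 + 0.018949 = 0.213336
The newsletter send-present share is 0.093390 + 0.018949 = 0.112339.
So P(newsletter send | traffic spike) = 0.112339/0.213336 ≈ 0.5266.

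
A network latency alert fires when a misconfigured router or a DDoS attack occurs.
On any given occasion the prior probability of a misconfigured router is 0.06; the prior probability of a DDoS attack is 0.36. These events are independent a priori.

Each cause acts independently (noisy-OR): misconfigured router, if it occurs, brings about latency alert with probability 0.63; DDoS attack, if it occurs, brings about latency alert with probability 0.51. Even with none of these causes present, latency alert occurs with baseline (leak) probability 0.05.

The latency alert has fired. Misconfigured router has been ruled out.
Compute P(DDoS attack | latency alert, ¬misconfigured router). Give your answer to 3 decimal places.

P(DDoS attack | latency alert, ¬misconfigured router) ≈ 0.857

Under noisy-OR, P(latency alert | causes) = 1 − (1−0.05)·∏(1−qᵢ) over the active causes.
Weight on DDoS attack=true, given the evidence: 0.5345*0.36 = 0.192420
Denominator P(latency alert | ¬misconfigured router): 0.05*0.64 + 0.5345*0.36 = 0.224420
Posterior = 0.192420 / 0.224420 ≈ 0.857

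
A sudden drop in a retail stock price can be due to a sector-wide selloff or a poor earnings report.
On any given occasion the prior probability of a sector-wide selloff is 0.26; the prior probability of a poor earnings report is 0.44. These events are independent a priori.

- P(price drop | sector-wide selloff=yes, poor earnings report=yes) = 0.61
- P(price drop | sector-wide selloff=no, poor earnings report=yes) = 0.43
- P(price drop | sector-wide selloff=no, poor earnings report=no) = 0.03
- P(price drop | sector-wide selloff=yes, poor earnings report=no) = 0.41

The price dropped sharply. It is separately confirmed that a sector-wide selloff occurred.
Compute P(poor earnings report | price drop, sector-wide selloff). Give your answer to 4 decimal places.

Enumerate both values of poor earnings report and weight by the priors:
  P(price drop | sector-wide selloff) = 0.41×0.56 + 0.61×0.44
        = 0.229600 + 0.268400 = 0.498000
Keeping only the poor earnings report-present terms gives 0.268400, so
  P(poor earnings report | price drop, sector-wide selloff) = 0.268400 / 0.498000 ≈ 0.5390

P(poor earnings report | price drop, sector-wide selloff) ≈ 0.5390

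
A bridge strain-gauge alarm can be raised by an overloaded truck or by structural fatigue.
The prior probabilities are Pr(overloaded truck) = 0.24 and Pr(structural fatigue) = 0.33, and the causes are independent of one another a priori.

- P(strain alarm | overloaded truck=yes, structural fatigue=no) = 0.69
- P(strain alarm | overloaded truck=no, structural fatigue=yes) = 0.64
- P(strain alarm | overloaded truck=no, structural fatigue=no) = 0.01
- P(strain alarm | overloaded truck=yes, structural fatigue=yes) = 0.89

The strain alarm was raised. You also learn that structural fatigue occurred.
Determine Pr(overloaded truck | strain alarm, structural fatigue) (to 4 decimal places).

Pr(overloaded truck | strain alarm, structural fatigue) ≈ 0.3051

For the numerator, keep only overloaded truck=true terms: 0.89×0.24 = 0.213600
Denominator P(strain alarm | structural fatigue): 0.64×0.76 + 0.89×0.24 = 0.700000
Posterior = 0.213600 / 0.700000 ≈ 0.3051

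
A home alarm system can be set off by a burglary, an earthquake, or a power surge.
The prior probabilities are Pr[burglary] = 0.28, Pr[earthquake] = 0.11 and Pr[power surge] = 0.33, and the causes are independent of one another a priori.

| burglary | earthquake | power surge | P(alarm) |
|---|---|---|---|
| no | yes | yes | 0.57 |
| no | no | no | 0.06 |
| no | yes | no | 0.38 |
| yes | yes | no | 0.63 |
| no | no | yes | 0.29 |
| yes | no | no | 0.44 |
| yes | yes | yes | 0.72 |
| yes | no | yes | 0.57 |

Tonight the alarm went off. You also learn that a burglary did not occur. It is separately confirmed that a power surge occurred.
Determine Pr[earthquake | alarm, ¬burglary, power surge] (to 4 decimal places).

Pr[earthquake | alarm, ¬burglary, power surge] ≈ 0.1954

Sum P(alarm|·) weighted by the priors over both values of earthquake:
  P(alarm | ¬burglary, power surge) = 0.29*0.89 + 0.57*0.11
        = 0.258100 + 0.062700 = 0.320800
Keeping only the earthquake-present terms gives 0.062700, so
  P(earthquake | alarm, ¬burglary, power surge) = 0.062700 / 0.320800 ≈ 0.1954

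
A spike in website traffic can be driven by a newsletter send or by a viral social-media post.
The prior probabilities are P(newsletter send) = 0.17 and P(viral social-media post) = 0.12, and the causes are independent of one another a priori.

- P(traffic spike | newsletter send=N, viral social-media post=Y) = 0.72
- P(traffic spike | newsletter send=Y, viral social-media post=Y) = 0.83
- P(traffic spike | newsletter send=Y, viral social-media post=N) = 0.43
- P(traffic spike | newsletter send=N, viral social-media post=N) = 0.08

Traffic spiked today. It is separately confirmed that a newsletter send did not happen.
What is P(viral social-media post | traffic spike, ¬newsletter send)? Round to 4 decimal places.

P(viral social-media post | traffic spike, ¬newsletter send) ≈ 0.5510

Enumerate both values of viral social-media post and weight by the priors:
  P(traffic spike | ¬newsletter send) = 0.08*0.88 + 0.72*0.12
        = 0.070400 + 0.086400 = 0.156800
The terms with viral social-media post present sum to 0.086400, so
  P(viral social-media post | traffic spike, ¬newsletter send) = 0.086400 / 0.156800 ≈ 0.5510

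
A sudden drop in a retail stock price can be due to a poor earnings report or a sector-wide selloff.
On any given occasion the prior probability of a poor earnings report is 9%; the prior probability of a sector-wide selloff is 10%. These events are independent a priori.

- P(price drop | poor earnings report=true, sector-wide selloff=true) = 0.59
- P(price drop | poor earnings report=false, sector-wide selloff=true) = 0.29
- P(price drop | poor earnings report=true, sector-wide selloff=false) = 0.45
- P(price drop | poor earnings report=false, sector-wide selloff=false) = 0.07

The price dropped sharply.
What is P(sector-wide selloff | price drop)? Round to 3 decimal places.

P(price drop) = 0.07*0.91*0.9 + 0.29*0.91*0.1 + 0.45*0.09*0.9 + 0.59*0.09*0.1 = 0.057330 + 0.026390 + 0.036450 + 0.005310 = 0.125480
The sector-wide selloff-present share is 0.026390 + 0.005310 = 0.031700.
Hence the posterior is 0.031700/0.125480 ≈ 0.253.

P(sector-wide selloff | price drop) ≈ 0.253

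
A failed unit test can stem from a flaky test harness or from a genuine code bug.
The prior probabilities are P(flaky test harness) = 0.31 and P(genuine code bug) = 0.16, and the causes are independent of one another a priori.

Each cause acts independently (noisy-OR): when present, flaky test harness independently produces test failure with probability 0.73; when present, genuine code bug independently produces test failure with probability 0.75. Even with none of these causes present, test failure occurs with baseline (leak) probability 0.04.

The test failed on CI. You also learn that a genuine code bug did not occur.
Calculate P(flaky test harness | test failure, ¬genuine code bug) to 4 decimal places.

P(flaky test harness | test failure, ¬genuine code bug) ≈ 0.8927

Under noisy-OR, P(test failure | causes) = 1 − (1−0.04)·∏(1−qᵢ) over the active causes.
P(test failure | ¬genuine code bug) = 0.04*0.69 + 0.7408*0.31 = 0.027600 + 0.229648 = 0.257248
The flaky test harness-present share is 0.7408*0.31 = 0.229648.
So P(flaky test harness | test failure, ¬genuine code bug) = 0.229648/0.257248 ≈ 0.8927.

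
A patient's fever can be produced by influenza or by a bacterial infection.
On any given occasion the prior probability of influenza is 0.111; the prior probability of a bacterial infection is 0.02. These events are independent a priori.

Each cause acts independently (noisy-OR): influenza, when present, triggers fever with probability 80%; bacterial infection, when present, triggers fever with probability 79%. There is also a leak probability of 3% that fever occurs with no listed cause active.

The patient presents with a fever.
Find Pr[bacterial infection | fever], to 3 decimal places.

Pr[bacterial infection | fever] ≈ 0.125

Under noisy-OR, P(fever | causes) = 1 − (1−0.03)·∏(1−qᵢ) over the active causes.
Enumerate the 4 (influenza, bacterial infection) configurations and weight by the priors:
  P(fever) = 0.03·0.889·0.98 + 0.7963·0.889·0.02 + 0.806·0.111·0.98 + 0.95926·0.111·0.02
        = 0.026137 + 0.014158 + 0.087677 + 0.002130 = 0.130102
Configurations with bacterial infection contribute 0.016288, so
  P(bacterial infection | fever) = 0.016288 / 0.130102 ≈ 0.125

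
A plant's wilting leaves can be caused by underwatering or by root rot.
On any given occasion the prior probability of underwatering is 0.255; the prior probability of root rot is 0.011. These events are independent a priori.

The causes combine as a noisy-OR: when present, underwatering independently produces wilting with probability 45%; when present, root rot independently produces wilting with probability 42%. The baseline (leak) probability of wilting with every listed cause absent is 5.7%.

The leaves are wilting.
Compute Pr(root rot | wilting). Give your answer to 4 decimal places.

Pr(root rot | wilting) ≈ 0.0336

Under noisy-OR, P(wilting | causes) = 1 − (1−0.057)·∏(1−qᵢ) over the active causes.
For the numerator, keep only root rot=true terms: 0.003713 + 0.001961 = 0.005674
Normalizer over all consistent configurations: 0.057*0.745*0.989 + 0.45306*0.745*0.011 + 0.48135*0.255*0.989 + 0.699183*0.255*0.011 = 0.169066
Posterior = 0.005674 / 0.169066 ≈ 0.0336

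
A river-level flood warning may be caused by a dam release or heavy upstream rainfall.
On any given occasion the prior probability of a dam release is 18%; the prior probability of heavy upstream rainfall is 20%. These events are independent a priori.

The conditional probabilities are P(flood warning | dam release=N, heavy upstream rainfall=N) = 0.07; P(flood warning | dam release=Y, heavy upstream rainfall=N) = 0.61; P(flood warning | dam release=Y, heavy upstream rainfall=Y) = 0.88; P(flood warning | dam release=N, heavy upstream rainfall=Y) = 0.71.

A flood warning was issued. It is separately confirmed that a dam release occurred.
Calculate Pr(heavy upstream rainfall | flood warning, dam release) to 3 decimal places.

P(flood warning | dam release) = 0.61*0.8 + 0.88*0.2 = 0.488000 + 0.176000 = 0.664000
Restricting to configurations with heavy upstream rainfall present: 0.88*0.2 = 0.176000.
Hence the posterior is 0.176000/0.664000 ≈ 0.265.

Pr(heavy upstream rainfall | flood warning, dam release) ≈ 0.265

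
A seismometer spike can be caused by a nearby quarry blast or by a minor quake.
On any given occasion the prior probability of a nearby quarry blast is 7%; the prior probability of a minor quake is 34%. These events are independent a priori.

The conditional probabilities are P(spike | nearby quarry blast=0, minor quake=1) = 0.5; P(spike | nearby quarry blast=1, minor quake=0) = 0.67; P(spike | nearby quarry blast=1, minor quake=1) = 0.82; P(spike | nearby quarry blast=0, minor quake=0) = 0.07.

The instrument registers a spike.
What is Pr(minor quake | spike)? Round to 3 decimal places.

Pr(minor quake | spike) ≈ 0.706

Numerator (weight on configurations with minor quake): 0.158100 + 0.019516 = 0.177616
Normalizer over all consistent configurations: 0.07×0.93×0.66 + 0.5×0.93×0.34 + 0.67×0.07×0.66 + 0.82×0.07×0.34 = 0.251536
Posterior = 0.177616 / 0.251536 ≈ 0.706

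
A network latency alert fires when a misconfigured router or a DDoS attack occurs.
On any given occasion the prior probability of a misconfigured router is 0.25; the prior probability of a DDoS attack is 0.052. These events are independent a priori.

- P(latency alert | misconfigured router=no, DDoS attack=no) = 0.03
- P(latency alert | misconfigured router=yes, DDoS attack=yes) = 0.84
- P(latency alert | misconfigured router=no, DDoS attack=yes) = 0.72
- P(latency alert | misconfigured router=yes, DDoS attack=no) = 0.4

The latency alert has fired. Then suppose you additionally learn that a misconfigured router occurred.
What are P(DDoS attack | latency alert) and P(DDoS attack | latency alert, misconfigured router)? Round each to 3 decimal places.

P(DDoS attack | latency alert) ≈ 0.251; P(DDoS attack | latency alert, misconfigured router) ≈ 0.103

For the numerator, keep only DDoS attack=true terms: 0.028080 + 0.010920 = 0.039000
The normalizing constant is 0.03·0.75·0.948 + 0.72·0.75·0.052 + 0.4·0.25·0.948 + 0.84·0.25·0.052 = 0.155130
Posterior = 0.039000 / 0.155130 ≈ 0.251

Now condition on the additional information:
Enumerate both values of DDoS attack and weight by the priors:
  P(latency alert | misconfigured router) = 0.4·0.948 + 0.84·0.052
        = 0.379200 + 0.043680 = 0.422880
Configurations with DDoS attack contribute 0.043680, so
  P(DDoS attack | latency alert, misconfigured router) = 0.043680 / 0.422880 ≈ 0.103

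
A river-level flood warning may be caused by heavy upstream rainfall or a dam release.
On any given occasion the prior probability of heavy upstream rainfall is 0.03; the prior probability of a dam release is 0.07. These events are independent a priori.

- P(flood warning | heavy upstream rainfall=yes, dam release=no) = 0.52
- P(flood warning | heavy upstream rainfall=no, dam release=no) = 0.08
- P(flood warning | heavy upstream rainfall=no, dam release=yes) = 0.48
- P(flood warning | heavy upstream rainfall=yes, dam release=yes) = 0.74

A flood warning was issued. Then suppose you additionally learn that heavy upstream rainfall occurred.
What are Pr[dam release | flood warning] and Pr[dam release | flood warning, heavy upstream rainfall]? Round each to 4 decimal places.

By total probability over the 4 (heavy upstream rainfall, dam release) configurations:
  P(flood warning) = 0.08*0.97*0.93 + 0.48*0.97*0.07 + 0.52*0.03*0.93 + 0.74*0.03*0.07
        = 0.072168 + 0.032592 + 0.014508 + 0.001554 = 0.120822
The terms with dam release present sum to 0.034146, so
  P(dam release | flood warning) = 0.034146 / 0.120822 ≈ 0.2826

With the extra evidence:
By total probability over both values of dam release:
  P(flood warning | heavy upstream rainfall) = 0.52*0.93 + 0.74*0.07
        = 0.483600 + 0.051800 = 0.535400
The terms with dam release present sum to 0.051800, so
  P(dam release | flood warning, heavy upstream rainfall) = 0.051800 / 0.535400 ≈ 0.0968
The drop from 0.2826 to 0.0968 is the explaining-away (discounting) effect.

Pr[dam release | flood warning] ≈ 0.2826; Pr[dam release | flood warning, heavy upstream rainfall] ≈ 0.0968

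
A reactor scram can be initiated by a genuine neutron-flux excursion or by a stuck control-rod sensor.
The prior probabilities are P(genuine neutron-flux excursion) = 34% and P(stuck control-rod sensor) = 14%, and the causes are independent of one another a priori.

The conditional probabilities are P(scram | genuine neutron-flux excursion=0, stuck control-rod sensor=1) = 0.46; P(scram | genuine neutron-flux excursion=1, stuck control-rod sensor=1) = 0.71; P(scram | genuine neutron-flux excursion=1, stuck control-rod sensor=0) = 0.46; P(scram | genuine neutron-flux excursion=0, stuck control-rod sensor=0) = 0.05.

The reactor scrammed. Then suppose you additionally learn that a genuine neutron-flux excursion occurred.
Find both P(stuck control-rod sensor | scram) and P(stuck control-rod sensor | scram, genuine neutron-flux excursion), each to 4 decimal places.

P(stuck control-rod sensor | scram) ≈ 0.3190; P(stuck control-rod sensor | scram, genuine neutron-flux excursion) ≈ 0.2008

By total probability over the 4 (genuine neutron-flux excursion, stuck control-rod sensor) configurations:
  P(scram) = 0.05×0.66×0.86 + 0.46×0.66×0.14 + 0.46×0.34×0.86 + 0.71×0.34×0.14
        = 0.028380 + 0.042504 + 0.134504 + 0.033796 = 0.239184
The terms with stuck control-rod sensor present sum to 0.076300, so
  P(stuck control-rod sensor | scram) = 0.076300 / 0.239184 ≈ 0.3190

With the extra evidence:
P(scram | genuine neutron-flux excursion) = 0.46×0.86 + 0.71×0.14 = 0.395600 + 0.099400 = 0.495000
Of this, 0.099400 comes from 0.71×0.14 (the stuck control-rod sensor=true cases).
P(stuck control-rod sensor | scram, genuine neutron-flux excursion) = 0.099400 / 0.495000 ≈ 0.2008
— genuine neutron-flux excursion explains away the evidence for stuck control-rod sensor.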